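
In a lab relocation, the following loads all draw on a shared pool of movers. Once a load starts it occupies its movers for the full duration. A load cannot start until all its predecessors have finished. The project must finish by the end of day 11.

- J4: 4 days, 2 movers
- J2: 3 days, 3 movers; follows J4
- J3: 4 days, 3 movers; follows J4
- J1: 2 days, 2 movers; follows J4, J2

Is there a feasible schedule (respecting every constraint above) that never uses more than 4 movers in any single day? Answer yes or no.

The minimum achievable peak is 5; 4 < 5, so no feasible schedule stays within the cap.

no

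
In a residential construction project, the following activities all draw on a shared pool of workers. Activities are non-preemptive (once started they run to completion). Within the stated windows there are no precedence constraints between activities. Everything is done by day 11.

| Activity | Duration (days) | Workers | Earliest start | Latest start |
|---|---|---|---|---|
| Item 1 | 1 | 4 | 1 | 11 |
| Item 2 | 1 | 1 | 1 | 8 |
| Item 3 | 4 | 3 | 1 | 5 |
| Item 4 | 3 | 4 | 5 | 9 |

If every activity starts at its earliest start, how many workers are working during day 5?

4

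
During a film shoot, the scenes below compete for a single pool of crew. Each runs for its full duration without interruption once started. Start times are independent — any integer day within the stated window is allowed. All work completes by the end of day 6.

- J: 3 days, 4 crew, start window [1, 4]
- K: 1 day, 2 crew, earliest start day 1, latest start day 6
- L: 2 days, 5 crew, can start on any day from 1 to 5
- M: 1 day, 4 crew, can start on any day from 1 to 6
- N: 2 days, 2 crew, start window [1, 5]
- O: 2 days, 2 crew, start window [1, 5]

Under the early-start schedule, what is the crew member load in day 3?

4

At early start, day 3 has: J.
Demand: 4 = 4.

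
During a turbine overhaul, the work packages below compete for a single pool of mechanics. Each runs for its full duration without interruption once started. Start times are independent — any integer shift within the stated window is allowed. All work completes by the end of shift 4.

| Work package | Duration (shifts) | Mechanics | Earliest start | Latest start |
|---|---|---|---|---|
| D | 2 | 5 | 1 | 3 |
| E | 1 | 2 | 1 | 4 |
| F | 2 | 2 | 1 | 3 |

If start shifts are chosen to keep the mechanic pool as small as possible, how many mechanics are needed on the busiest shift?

5

Early-start (D@1, E@1, F@1) gives peak 9: s1:9  s2:7  s3:0  s4:0.
Shift E→3, F→3.
Schedule D@1, E@3, F@3: s1:5  s2:5  s3:4  s4:2 — peak 5.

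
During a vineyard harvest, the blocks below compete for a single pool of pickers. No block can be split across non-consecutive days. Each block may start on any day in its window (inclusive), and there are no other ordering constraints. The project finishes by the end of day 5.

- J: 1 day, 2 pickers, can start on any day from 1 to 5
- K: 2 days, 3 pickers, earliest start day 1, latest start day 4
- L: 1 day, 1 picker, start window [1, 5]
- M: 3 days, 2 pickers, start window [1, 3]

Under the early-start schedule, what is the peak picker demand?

Early-start schedule: J@1, K@1, L@1, M@1.
Load per day: day 1: 8, day 2: 5, day 3: 2, day 4: 0, day 5: 0.
Peak is 8.

8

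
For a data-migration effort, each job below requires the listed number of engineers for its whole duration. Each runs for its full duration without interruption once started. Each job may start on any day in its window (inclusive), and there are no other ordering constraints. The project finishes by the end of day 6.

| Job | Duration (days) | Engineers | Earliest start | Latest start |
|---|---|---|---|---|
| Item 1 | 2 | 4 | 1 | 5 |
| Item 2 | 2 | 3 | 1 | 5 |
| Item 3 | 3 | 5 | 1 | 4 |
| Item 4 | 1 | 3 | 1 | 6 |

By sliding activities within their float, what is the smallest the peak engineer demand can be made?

Early-start (Item 1@1, Item 2@1, Item 3@1, Item 4@1) gives peak 15: d1:15  d2:12  d3:5  d4:0  d5:0  d6:0.
Shift Item 3→3, Item 4→6.
Schedule Item 1@1, Item 2@1, Item 3@3, Item 4@6: d1:7  d2:7  d3:5  d4:5  d5:5  d6:3 — peak 7.

7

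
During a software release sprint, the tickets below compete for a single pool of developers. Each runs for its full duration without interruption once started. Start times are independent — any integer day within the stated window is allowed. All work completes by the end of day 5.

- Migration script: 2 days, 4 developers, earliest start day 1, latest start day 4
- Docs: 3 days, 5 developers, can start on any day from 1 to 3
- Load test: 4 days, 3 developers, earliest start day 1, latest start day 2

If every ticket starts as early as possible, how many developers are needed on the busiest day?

12

Early-start schedule: Migration script@1, Docs@1, Load test@1.
Load per day: day 1: 12, day 2: 12, day 3: 8, day 4: 3, day 5: 0.
Peak is 12.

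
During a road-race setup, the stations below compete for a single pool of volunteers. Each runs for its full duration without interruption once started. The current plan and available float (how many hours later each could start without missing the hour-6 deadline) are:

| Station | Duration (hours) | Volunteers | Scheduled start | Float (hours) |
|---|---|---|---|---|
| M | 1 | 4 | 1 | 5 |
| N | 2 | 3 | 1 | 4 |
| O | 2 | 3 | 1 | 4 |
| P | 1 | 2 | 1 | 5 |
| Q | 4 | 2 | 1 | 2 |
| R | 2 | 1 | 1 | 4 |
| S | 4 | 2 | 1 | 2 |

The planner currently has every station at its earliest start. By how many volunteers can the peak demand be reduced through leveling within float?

Early-start peak: h1:17  h2:11  h3:4  h4:4  h5:0  h6:0 ⇒ 17.
Leveled (M@1, N@1, O@2, P@4, Q@3, R@4, S@3): h1:7  h2:6  h3:7  h4:7  h5:5  h6:4 ⇒ 7.
Reduction 17 − 7 = 10.

10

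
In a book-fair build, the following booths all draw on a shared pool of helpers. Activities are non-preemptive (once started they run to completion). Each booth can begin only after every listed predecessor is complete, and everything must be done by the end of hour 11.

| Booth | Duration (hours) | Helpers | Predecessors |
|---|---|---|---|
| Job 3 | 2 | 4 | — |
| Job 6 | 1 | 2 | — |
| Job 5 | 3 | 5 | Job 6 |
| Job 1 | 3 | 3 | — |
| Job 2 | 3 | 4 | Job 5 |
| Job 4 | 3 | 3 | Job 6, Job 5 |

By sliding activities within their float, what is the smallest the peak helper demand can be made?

6

Early-start (Job 3@1, Job 6@1, Job 5@2, Job 1@1, Job 2@5, Job 4@5) gives peak 12: h1:9  h2:12  h3:8  h4:5  h5:7  h6:7  h7:7  h8:0  h9:0  h10:0  h11:0.
Shift Job 5→3, Job 1→6, Job 2→9, Job 4→6.
Schedule Job 3@1, Job 6@1, Job 5@3, Job 1@6, Job 2@9, Job 4@6: h1:6  h2:4  h3:5  h4:5  h5:5  h6:6  h7:6  h8:6  h9:4  h10:4  h11:4 — peak 6.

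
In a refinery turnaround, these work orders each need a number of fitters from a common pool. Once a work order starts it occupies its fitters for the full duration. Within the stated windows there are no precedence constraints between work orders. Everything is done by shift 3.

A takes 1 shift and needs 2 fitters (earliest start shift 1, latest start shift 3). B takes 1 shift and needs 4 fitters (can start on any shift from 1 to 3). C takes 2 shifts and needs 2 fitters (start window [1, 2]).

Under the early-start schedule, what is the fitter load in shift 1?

8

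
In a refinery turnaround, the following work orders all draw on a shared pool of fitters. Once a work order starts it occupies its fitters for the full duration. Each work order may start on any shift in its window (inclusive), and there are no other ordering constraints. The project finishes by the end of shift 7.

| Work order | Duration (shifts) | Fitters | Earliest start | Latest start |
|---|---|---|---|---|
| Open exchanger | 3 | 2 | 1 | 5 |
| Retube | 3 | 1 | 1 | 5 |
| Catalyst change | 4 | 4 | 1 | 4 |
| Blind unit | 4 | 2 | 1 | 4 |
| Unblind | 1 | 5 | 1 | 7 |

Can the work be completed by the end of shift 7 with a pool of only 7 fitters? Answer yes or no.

yes

Schedule Open exchanger@1, Retube@1, Catalyst change@1, Blind unit@4, Unblind@5: s1:7  s2:7  s3:7  s4:6  s5:7  s6:2  s7:2 — peak 7 ≤ 7.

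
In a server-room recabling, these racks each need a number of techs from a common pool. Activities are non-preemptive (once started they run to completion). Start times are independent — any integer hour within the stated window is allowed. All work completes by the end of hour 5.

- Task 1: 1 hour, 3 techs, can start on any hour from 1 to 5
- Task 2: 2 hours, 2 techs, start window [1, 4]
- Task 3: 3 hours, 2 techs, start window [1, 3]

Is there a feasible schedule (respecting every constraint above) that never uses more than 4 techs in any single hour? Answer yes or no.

Schedule Task 1@1, Task 2@2, Task 3@2: h1:3  h2:4  h3:4  h4:2  h5:0 — peak 4 ≤ 4.

yes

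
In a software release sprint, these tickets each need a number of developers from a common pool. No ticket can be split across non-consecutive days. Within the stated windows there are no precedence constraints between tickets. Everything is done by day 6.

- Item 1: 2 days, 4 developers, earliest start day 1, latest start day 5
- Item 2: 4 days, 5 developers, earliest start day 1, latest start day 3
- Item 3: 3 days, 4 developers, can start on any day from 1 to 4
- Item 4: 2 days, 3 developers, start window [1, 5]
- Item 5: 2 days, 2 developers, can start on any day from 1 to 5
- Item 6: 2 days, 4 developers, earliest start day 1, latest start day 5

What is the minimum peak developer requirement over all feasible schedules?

Early-start (Item 1@1, Item 2@1, Item 3@1, Item 4@1, Item 5@1, Item 6@1) gives peak 22: d1:22  d2:22  d3:9  d4:5  d5:0  d6:0.
Shift Item 3→3, Item 4→5, Item 6→5.
Schedule Item 1@1, Item 2@1, Item 3@3, Item 4@5, Item 5@1, Item 6@5: d1:11  d2:11  d3:9  d4:9  d5:11  d6:7 — peak 11.

11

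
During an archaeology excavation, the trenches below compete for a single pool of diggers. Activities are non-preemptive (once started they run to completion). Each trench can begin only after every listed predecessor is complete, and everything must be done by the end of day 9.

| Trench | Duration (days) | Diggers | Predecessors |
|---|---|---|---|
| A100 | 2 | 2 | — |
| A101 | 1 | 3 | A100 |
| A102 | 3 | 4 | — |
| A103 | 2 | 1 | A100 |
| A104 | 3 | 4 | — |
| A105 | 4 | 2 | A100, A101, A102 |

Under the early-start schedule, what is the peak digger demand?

12

Early-start schedule: A100@1, A101@3, A102@1, A103@3, A104@1, A105@4.
Load per day: day 1: 10, day 2: 10, day 3: 12, day 4: 3, day 5: 2, day 6: 2, day 7: 2, day 8: 0, day 9: 0.
Peak is 12.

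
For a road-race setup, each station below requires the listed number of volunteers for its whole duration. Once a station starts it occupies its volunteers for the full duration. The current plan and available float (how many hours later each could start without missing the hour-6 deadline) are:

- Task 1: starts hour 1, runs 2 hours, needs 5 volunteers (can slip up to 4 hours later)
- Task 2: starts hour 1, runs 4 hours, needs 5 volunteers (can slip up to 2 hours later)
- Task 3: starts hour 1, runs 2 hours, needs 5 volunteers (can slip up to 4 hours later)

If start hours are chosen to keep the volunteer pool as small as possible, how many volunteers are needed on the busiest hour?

Early-start (Task 1@1, Task 2@1, Task 3@1) gives peak 15: h1:15  h2:15  h3:5  h4:5  h5:0  h6:0.
Shift Task 3→3.
Schedule Task 1@1, Task 2@1, Task 3@3: h1:10  h2:10  h3:10  h4:10  h5:0  h6:0 — peak 10.

10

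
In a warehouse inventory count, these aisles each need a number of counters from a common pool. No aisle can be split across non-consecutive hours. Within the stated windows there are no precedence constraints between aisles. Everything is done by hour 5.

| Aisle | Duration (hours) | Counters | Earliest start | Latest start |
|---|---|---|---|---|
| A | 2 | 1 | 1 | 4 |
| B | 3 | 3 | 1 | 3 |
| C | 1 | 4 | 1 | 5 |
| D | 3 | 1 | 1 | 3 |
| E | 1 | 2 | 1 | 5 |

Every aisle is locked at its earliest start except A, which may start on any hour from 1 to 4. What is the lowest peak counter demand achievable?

10

A@1: h1:11  h2:5  h3:4  h4:0  h5:0 → peak 11
A@2: h1:10  h2:5  h3:5  h4:0  h5:0 → peak 10
A@3: h1:10  h2:4  h3:5  h4:1  h5:0 → peak 10
A@4: h1:10  h2:4  h3:4  h4:1  h5:1 → peak 10
Best is A@2, peak 10.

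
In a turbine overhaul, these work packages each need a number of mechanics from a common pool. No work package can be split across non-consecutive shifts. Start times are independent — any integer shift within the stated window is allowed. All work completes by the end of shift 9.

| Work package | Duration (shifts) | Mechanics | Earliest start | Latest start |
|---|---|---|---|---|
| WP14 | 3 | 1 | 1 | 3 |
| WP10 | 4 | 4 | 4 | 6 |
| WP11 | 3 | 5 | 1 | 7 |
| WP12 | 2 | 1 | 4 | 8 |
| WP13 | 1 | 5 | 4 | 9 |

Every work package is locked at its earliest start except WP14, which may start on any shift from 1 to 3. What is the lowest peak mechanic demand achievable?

10

WP14@1: s1:6  s2:6  s3:6  s4:10  s5:5  s6:4  s7:4  s8:0  s9:0 → peak 10
WP14@2: s1:5  s2:6  s3:6  s4:11  s5:5  s6:4  s7:4  s8:0  s9:0 → peak 11
WP14@3: s1:5  s2:5  s3:6  s4:11  s5:6  s6:4  s7:4  s8:0  s9:0 → peak 11
Best is WP14@1, peak 10.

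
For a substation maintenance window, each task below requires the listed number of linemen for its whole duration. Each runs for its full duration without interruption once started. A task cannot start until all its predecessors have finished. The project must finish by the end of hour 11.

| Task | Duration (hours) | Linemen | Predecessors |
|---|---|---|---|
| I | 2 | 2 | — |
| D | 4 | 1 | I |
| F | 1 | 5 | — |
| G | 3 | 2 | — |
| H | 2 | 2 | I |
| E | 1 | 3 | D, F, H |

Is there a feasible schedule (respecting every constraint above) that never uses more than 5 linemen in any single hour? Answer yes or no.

Schedule I@1, D@3, F@7, G@1, H@3, E@8: h1:4  h2:4  h3:5  h4:3  h5:1  h6:1  h7:5  h8:3  h9:0  h10:0  h11:0 — peak 5 ≤ 5.

yes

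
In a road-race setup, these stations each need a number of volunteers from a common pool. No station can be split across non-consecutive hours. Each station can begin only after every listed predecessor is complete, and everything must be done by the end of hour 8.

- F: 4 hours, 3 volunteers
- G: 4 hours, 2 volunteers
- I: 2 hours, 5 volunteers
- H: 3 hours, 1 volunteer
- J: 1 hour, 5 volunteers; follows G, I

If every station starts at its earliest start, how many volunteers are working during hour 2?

11

At early start, hour 2 has: F, G, I, H.
Demand: 3 + 2 + 5 + 1 = 11.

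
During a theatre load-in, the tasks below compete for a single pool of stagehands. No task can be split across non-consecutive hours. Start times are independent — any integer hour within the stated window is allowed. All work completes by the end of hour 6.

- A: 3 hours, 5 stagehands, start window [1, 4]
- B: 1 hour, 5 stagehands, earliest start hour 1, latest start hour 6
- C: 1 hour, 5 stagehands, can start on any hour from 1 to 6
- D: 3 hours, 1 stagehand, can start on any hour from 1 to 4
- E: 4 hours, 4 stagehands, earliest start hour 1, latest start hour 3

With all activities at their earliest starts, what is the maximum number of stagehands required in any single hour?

20

Early-start schedule: A@1, B@1, C@1, D@1, E@1.
Load per hour: hour 1: 20, hour 2: 10, hour 3: 10, hour 4: 4, hour 5: 0, hour 6: 0.
Peak is 20.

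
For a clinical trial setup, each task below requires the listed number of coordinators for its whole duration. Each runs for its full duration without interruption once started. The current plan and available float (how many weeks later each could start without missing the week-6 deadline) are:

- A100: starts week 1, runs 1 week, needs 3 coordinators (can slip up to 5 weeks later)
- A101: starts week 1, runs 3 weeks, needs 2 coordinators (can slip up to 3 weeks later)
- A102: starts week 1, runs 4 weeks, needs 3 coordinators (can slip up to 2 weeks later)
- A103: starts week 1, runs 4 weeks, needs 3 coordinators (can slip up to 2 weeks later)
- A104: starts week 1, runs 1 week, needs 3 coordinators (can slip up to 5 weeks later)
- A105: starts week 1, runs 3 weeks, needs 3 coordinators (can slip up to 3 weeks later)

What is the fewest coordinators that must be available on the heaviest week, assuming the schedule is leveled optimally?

9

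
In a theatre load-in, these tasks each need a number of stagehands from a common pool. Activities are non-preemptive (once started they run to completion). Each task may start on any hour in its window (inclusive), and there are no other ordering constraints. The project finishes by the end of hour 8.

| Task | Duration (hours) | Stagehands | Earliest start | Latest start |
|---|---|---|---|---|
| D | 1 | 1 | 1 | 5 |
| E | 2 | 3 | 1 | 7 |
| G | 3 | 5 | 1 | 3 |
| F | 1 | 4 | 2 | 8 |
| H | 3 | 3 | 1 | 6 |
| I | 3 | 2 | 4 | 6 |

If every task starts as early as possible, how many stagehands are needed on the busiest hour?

Early-start schedule: D@1, E@1, G@1, F@2, H@1, I@4.
Load per hour: hour 1: 12, hour 2: 15, hour 3: 8, hour 4: 2, hour 5: 2, hour 6: 2, hour 7: 0, hour 8: 0.
Peak is 15.

15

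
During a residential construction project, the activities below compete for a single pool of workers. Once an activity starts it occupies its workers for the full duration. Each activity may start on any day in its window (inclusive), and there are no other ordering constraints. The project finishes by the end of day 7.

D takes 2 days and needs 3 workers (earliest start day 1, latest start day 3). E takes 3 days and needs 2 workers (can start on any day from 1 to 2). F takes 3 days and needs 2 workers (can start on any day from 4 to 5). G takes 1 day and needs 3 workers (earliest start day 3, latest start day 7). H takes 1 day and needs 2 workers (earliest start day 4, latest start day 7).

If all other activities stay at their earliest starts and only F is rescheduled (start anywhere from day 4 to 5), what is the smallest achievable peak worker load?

5

F@4: d1:5  d2:5  d3:5  d4:4  d5:2  d6:2  d7:0 → peak 5
F@5: d1:5  d2:5  d3:5  d4:2  d5:2  d6:2  d7:2 → peak 5
Best is F@4, peak 5.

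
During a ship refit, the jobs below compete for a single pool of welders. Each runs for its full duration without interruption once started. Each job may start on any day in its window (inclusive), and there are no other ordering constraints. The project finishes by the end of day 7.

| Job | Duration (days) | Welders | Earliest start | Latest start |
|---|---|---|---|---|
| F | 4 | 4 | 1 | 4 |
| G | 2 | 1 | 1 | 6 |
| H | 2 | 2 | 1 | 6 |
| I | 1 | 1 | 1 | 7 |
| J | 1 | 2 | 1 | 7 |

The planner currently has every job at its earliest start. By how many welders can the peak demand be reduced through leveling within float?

6

Early-start peak: d1:10  d2:7  d3:4  d4:4  d5:0  d6:0  d7:0 ⇒ 10.
Leveled (F@1, G@5, H@5, I@5, J@7): d1:4  d2:4  d3:4  d4:4  d5:4  d6:3  d7:2 ⇒ 4.
Reduction 10 − 4 = 6.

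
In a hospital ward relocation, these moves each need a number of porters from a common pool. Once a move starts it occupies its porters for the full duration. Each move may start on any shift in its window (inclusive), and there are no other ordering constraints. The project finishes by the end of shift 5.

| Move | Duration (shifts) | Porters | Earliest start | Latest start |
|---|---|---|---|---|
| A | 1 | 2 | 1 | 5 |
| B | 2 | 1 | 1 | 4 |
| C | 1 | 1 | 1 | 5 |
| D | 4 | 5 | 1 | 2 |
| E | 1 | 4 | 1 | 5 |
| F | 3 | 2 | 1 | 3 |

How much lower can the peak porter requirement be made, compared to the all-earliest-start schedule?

Early-start peak: s1:15  s2:8  s3:7  s4:5  s5:0 ⇒ 15.
Leveled (A@1, B@1, C@2, D@2, E@1, F@3): s1:7  s2:7  s3:7  s4:7  s5:7 ⇒ 7.
Reduction 15 − 7 = 8.

8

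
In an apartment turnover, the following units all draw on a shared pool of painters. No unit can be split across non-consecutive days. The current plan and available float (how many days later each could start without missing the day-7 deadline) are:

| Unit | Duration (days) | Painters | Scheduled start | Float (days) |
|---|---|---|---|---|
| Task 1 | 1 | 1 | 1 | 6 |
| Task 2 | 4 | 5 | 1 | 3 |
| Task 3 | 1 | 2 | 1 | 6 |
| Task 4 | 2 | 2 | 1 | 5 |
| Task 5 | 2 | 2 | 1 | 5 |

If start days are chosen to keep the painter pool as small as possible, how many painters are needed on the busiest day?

Early-start (Task 1@1, Task 2@1, Task 3@1, Task 4@1, Task 5@1) gives peak 12: d1:12  d2:9  d3:5  d4:5  d5:0  d6:0  d7:0.
Shift Task 2→2, Task 4→6, Task 5→6.
Schedule Task 1@1, Task 2@2, Task 3@1, Task 4@6, Task 5@6: d1:3  d2:5  d3:5  d4:5  d5:5  d6:4  d7:4 — peak 5.
Total painter-days = 31 over 7 days ⇒ peak ≥ ⌈31/7⌉ = 5, so 5 is optimal.

5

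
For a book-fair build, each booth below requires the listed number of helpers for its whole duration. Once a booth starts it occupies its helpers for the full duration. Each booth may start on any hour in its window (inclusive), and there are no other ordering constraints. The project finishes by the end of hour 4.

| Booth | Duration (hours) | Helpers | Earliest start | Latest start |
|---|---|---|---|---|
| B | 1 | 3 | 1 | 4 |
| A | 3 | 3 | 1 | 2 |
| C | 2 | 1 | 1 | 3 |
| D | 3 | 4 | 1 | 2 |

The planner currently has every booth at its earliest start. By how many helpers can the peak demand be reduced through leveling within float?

3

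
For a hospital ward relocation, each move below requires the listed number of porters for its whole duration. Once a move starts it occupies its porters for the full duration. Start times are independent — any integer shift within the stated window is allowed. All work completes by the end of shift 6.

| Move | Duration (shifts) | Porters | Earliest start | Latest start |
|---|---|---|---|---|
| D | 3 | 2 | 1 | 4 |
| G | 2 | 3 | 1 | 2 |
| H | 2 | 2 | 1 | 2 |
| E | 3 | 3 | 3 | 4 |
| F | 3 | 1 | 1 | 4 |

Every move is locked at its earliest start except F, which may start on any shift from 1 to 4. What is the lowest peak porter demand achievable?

7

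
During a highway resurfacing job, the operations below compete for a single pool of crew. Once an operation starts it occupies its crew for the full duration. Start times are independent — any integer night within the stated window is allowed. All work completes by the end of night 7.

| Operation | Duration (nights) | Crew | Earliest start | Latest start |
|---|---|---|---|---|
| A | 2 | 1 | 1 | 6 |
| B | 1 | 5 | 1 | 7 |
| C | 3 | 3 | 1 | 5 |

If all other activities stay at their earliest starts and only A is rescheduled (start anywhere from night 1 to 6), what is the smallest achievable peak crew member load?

A@1: n1:9  n2:4  n3:3  n4:0  n5:0  n6:0  n7:0 → peak 9
A@2: n1:8  n2:4  n3:4  n4:0  n5:0  n6:0  n7:0 → peak 8
A@3: n1:8  n2:3  n3:4  n4:1  n5:0  n6:0  n7:0 → peak 8
A@4: n1:8  n2:3  n3:3  n4:1  n5:1  n6:0  n7:0 → peak 8
A@5: n1:8  n2:3  n3:3  n4:0  n5:1  n6:1  n7:0 → peak 8
A@6: n1:8  n2:3  n3:3  n4:0  n5:0  n6:1  n7:1 → peak 8
Best is A@2, peak 8.

8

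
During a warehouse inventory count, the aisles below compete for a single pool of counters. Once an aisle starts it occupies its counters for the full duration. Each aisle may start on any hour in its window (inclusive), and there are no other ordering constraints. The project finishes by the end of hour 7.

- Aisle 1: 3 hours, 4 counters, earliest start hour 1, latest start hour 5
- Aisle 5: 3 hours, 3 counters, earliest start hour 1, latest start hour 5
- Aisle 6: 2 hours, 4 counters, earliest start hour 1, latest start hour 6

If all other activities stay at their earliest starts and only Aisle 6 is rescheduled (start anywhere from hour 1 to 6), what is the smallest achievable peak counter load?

Aisle 6@1: h1:11  h2:11  h3:7  h4:0  h5:0  h6:0  h7:0 → peak 11
Aisle 6@2: h1:7  h2:11  h3:11  h4:0  h5:0  h6:0  h7:0 → peak 11
Aisle 6@3: h1:7  h2:7  h3:11  h4:4  h5:0  h6:0  h7:0 → peak 11
Aisle 6@4: h1:7  h2:7  h3:7  h4:4  h5:4  h6:0  h7:0 → peak 7
Aisle 6@5: h1:7  h2:7  h3:7  h4:0  h5:4  h6:4  h7:0 → peak 7
Aisle 6@6: h1:7  h2:7  h3:7  h4:0  h5:0  h6:4  h7:4 → peak 7
Best is Aisle 6@4, peak 7.

7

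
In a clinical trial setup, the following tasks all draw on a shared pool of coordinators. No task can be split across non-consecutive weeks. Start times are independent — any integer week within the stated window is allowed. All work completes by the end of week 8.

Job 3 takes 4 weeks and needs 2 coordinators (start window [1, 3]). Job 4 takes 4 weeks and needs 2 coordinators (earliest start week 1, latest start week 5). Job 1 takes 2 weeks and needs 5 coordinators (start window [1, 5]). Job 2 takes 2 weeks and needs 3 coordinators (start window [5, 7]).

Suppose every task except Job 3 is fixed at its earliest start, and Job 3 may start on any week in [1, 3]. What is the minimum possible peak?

7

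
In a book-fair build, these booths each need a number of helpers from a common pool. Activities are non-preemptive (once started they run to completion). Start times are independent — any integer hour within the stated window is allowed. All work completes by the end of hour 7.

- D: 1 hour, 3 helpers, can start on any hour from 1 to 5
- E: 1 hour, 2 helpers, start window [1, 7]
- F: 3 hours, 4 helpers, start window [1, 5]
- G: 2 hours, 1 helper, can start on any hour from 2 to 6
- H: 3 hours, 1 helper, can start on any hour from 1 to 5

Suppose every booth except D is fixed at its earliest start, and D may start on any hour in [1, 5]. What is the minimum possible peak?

D@1: h1:10  h2:6  h3:6  h4:0  h5:0  h6:0  h7:0 → peak 10
D@2: h1:7  h2:9  h3:6  h4:0  h5:0  h6:0  h7:0 → peak 9
D@3: h1:7  h2:6  h3:9  h4:0  h5:0  h6:0  h7:0 → peak 9
D@4: h1:7  h2:6  h3:6  h4:3  h5:0  h6:0  h7:0 → peak 7
D@5: h1:7  h2:6  h3:6  h4:0  h5:3  h6:0  h7:0 → peak 7
Best is D@4, peak 7.

7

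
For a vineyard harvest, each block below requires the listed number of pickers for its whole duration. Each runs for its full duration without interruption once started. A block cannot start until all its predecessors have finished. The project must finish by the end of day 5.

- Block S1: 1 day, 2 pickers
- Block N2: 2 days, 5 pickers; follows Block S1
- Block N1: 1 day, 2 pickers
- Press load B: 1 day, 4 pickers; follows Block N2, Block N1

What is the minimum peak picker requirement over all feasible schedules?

5

Schedule Block S1@1, Block N2@2, Block N1@1, Press load B@4: d1:4  d2:5  d3:5  d4:4  d5:0 — peak 5.
No arrangement of the 15 feasible schedules does better.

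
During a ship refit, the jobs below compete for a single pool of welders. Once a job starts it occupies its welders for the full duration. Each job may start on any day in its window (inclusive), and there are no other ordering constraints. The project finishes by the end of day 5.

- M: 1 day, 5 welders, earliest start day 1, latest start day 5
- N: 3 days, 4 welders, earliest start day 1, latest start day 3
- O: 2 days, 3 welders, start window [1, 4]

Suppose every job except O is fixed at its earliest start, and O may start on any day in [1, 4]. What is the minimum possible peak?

O@1: d1:12  d2:7  d3:4  d4:0  d5:0 → peak 12
O@2: d1:9  d2:7  d3:7  d4:0  d5:0 → peak 9
O@3: d1:9  d2:4  d3:7  d4:3  d5:0 → peak 9
O@4: d1:9  d2:4  d3:4  d4:3  d5:3 → peak 9
Best is O@2, peak 9.

9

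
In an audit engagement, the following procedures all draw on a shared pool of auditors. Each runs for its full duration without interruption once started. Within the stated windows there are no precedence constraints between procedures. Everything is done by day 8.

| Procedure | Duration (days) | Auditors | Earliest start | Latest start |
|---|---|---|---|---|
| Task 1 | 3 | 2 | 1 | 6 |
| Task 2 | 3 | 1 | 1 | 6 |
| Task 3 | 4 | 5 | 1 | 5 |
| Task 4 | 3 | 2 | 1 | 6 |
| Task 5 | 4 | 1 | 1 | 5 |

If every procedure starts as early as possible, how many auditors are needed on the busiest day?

Early-start schedule: Task 1@1, Task 2@1, Task 3@1, Task 4@1, Task 5@1.
Load per day: day 1: 11, day 2: 11, day 3: 11, day 4: 6, day 5: 0, day 6: 0, day 7: 0, day 8: 0.
Peak is 11.

11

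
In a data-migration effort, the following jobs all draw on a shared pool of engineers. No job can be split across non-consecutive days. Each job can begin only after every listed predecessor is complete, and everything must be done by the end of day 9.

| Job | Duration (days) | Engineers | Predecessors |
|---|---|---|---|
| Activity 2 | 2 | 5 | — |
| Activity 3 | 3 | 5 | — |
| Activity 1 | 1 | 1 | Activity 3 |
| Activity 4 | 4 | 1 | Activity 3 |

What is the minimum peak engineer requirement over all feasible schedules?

Early-start (Activity 2@1, Activity 3@1, Activity 1@4, Activity 4@4) gives peak 10: d1:10  d2:10  d3:5  d4:2  d5:1  d6:1  d7:1  d8:0  d9:0.
Shift Activity 3→3, Activity 1→6, Activity 4→6.
Schedule Activity 2@1, Activity 3@3, Activity 1@6, Activity 4@6: d1:5  d2:5  d3:5  d4:5  d5:5  d6:2  d7:1  d8:1  d9:1 — peak 5.

5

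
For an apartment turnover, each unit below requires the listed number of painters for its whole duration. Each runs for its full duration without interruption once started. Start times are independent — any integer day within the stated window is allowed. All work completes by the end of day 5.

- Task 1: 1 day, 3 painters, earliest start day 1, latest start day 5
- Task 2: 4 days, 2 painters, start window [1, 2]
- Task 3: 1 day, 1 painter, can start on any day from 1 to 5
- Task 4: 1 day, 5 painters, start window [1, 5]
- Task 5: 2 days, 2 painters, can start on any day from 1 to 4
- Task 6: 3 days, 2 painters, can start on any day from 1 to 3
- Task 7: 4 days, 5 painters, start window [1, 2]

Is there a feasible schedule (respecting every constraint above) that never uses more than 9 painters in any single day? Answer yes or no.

no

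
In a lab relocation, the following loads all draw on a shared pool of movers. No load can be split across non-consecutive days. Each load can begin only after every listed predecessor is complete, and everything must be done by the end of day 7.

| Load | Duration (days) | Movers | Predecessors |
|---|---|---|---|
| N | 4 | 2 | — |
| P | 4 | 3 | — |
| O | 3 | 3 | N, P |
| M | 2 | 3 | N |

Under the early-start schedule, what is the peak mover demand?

6

Early-start schedule: N@1, P@1, O@5, M@5.
Load per day: day 1: 5, day 2: 5, day 3: 5, day 4: 5, day 5: 6, day 6: 6, day 7: 3.
Peak is 6.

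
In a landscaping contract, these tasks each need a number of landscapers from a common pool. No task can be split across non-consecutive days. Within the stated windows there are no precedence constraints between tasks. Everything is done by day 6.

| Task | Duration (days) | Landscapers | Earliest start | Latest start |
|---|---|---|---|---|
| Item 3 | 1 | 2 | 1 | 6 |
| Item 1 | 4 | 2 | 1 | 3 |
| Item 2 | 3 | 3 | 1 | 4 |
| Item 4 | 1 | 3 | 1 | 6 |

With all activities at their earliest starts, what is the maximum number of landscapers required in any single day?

Early-start schedule: Item 3@1, Item 1@1, Item 2@1, Item 4@1.
Load per day: day 1: 10, day 2: 5, day 3: 5, day 4: 2, day 5: 0, day 6: 0.
Peak is 10.

10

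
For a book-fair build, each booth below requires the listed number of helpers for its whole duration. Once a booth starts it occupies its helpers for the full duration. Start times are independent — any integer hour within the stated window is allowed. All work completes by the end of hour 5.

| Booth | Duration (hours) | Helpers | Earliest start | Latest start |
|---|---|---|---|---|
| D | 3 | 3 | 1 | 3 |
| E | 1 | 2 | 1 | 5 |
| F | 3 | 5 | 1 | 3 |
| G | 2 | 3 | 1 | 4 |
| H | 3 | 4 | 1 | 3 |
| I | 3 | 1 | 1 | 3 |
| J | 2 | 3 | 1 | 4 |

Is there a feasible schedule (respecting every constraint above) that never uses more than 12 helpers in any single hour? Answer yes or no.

The minimum achievable peak is 13; 12 < 13, so no feasible schedule stays within the cap.

no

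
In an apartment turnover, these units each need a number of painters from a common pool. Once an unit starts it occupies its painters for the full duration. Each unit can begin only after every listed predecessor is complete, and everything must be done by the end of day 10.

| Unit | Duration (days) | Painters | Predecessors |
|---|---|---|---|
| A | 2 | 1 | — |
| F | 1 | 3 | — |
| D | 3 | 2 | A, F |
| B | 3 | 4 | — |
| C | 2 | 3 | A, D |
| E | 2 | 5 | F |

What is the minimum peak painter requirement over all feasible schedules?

6

Early-start (A@1, F@1, D@3, B@1, C@6, E@2) gives peak 11: d1:8  d2:10  d3:11  d4:2  d5:2  d6:3  d7:3  d8:0  d9:0  d10:0.
Shift B→2, E→8.
Schedule A@1, F@1, D@3, B@2, C@6, E@8: d1:4  d2:5  d3:6  d4:6  d5:2  d6:3  d7:3  d8:5  d9:5  d10:0 — peak 6.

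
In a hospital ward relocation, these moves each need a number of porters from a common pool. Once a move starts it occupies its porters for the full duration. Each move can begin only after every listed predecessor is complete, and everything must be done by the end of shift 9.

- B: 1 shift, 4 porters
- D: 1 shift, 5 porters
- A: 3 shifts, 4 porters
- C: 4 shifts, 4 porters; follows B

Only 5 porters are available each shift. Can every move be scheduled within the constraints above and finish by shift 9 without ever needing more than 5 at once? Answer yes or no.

yes

Schedule B@1, D@2, A@3, C@6: s1:4  s2:5  s3:4  s4:4  s5:4  s6:4  s7:4  s8:4  s9:4 — peak 5 ≤ 5.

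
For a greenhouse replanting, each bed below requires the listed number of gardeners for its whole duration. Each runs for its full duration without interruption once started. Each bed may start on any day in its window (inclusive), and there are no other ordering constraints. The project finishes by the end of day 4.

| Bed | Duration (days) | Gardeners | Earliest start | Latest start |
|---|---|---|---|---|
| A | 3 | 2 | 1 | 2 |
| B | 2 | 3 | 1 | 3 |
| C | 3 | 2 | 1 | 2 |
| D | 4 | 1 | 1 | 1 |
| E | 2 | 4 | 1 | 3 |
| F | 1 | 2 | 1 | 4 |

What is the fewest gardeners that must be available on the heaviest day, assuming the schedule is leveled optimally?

9

Early-start (A@1, B@1, C@1, D@1, E@1, F@1) gives peak 14: d1:14  d2:12  d3:5  d4:1.
Shift E→3, F→4.
Schedule A@1, B@1, C@1, D@1, E@3, F@4: d1:8  d2:8  d3:9  d4:7 — peak 9.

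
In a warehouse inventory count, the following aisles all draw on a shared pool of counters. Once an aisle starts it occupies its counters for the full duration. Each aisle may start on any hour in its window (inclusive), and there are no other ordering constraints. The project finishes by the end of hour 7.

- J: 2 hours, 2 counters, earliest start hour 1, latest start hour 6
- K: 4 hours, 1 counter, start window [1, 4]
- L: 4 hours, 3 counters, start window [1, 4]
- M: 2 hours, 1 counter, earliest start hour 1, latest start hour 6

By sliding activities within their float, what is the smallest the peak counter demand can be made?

4

Early-start (J@1, K@1, L@1, M@1) gives peak 7: h1:7  h2:7  h3:4  h4:4  h5:0  h6:0  h7:0.
Shift L→3.
Schedule J@1, K@1, L@3, M@1: h1:4  h2:4  h3:4  h4:4  h5:3  h6:3  h7:0 — peak 4.
Total counter-hours = 22 over 7 hours ⇒ peak ≥ ⌈22/7⌉ = 4, so 4 is optimal.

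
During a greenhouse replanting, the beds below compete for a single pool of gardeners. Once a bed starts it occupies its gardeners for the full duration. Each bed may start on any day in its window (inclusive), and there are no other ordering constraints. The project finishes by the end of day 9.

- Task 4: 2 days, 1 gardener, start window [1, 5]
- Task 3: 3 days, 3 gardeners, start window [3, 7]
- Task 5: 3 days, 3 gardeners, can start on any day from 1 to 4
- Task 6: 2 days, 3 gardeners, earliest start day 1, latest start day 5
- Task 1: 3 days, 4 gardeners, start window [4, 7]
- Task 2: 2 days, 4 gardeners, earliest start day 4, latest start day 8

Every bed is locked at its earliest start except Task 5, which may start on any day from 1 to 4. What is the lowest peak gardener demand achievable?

Task 5@1: d1:7  d2:7  d3:6  d4:11  d5:11  d6:4  d7:0  d8:0  d9:0 → peak 11
Task 5@2: d1:4  d2:7  d3:6  d4:14  d5:11  d6:4  d7:0  d8:0  d9:0 → peak 14
Task 5@3: d1:4  d2:4  d3:6  d4:14  d5:14  d6:4  d7:0  d8:0  d9:0 → peak 14
Task 5@4: d1:4  d2:4  d3:3  d4:14  d5:14  d6:7  d7:0  d8:0  d9:0 → peak 14
Best is Task 5@1, peak 11.

11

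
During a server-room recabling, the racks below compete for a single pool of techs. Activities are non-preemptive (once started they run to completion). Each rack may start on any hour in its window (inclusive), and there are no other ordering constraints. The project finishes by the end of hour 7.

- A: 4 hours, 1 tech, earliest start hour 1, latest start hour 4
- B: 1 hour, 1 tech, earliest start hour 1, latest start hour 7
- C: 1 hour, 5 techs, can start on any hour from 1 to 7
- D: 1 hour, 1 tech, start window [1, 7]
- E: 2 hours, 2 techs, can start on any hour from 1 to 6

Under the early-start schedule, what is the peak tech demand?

10

Early-start schedule: A@1, B@1, C@1, D@1, E@1.
Load per hour: hour 1: 10, hour 2: 3, hour 3: 1, hour 4: 1, hour 5: 0, hour 6: 0, hour 7: 0.
Peak is 10.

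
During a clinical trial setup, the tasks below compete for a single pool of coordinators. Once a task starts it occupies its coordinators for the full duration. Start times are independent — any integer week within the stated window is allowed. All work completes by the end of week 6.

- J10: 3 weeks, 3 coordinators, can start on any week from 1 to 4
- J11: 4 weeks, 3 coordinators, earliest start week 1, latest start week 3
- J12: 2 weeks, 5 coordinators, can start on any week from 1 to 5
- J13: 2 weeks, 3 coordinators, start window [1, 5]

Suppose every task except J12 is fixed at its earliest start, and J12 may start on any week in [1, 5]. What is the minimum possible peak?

9

J12@1: w1:14  w2:14  w3:6  w4:3  w5:0  w6:0 → peak 14
J12@2: w1:9  w2:14  w3:11  w4:3  w5:0  w6:0 → peak 14
J12@3: w1:9  w2:9  w3:11  w4:8  w5:0  w6:0 → peak 11
J12@4: w1:9  w2:9  w3:6  w4:8  w5:5  w6:0 → peak 9
J12@5: w1:9  w2:9  w3:6  w4:3  w5:5  w6:5 → peak 9
Best is J12@4, peak 9.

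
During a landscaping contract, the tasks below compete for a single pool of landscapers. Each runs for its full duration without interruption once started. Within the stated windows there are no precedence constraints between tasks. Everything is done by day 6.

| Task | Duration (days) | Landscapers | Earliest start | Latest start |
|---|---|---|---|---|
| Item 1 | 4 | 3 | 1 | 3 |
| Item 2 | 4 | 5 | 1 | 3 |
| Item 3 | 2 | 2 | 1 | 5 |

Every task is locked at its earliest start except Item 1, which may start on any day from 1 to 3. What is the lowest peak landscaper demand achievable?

8

Item 1@1: d1:10  d2:10  d3:8  d4:8  d5:0  d6:0 → peak 10
Item 1@2: d1:7  d2:10  d3:8  d4:8  d5:3  d6:0 → peak 10
Item 1@3: d1:7  d2:7  d3:8  d4:8  d5:3  d6:3 → peak 8
Best is Item 1@3, peak 8.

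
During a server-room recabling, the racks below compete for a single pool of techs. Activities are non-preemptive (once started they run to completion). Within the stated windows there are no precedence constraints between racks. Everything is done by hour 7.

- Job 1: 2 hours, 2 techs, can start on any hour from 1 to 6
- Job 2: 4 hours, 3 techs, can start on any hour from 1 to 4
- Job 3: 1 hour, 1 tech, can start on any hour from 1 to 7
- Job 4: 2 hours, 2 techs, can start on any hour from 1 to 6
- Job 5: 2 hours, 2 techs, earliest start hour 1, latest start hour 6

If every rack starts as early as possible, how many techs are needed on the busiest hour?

10

Early-start schedule: Job 1@1, Job 2@1, Job 3@1, Job 4@1, Job 5@1.
Load per hour: hour 1: 10, hour 2: 9, hour 3: 3, hour 4: 3, hour 5: 0, hour 6: 0, hour 7: 0.
Peak is 10.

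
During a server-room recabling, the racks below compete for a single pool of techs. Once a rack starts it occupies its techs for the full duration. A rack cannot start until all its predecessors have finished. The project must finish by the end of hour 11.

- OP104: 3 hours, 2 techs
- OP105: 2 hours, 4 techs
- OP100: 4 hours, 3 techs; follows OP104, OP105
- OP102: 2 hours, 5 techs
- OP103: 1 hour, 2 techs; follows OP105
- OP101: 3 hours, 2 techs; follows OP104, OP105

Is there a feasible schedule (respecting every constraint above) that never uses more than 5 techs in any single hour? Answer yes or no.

Schedule OP104@1, OP105@4, OP100@6, OP102@10, OP103@6, OP101@7: h1:2  h2:2  h3:2  h4:4  h5:4  h6:5  h7:5  h8:5  h9:5  h10:5  h11:5 — peak 5 ≤ 5.

yes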